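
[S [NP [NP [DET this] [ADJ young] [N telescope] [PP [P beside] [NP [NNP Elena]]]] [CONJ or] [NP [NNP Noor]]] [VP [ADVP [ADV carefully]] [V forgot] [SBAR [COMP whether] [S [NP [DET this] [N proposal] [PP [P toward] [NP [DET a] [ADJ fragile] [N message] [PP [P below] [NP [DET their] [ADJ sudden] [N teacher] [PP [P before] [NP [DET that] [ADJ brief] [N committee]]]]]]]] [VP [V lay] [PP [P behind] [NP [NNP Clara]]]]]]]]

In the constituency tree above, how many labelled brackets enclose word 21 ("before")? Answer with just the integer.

11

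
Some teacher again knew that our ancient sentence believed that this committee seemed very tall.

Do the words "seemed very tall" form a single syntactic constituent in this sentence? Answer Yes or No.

Yes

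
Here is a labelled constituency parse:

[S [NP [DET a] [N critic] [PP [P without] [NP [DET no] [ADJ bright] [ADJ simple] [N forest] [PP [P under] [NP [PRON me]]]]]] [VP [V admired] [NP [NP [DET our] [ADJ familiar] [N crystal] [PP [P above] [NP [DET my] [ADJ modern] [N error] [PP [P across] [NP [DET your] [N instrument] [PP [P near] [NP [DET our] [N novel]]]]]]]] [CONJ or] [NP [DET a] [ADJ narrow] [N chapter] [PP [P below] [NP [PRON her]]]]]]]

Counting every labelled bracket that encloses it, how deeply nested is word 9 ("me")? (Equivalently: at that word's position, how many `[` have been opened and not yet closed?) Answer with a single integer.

7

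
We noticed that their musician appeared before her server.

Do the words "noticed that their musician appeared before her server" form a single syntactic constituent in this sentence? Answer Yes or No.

Yes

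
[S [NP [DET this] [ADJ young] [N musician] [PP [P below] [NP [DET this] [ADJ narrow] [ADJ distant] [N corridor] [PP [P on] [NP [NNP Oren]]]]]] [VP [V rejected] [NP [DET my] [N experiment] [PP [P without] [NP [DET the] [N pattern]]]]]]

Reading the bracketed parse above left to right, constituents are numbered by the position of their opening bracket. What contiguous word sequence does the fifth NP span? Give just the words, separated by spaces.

The NP opening brackets appear, in order, over: "this young musician below this narrow distant corridor on Oren"; "this narrow distant corridor on Oren"; "Oren"; "my experiment without the pattern"; "the pattern". The fifth one spans "the pattern".

the pattern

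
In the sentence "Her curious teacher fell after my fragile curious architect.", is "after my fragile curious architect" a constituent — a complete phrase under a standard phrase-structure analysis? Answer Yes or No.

Yes

The sequence corresponds to a single PP node — the prepositional phrase "after my fragile curious architect".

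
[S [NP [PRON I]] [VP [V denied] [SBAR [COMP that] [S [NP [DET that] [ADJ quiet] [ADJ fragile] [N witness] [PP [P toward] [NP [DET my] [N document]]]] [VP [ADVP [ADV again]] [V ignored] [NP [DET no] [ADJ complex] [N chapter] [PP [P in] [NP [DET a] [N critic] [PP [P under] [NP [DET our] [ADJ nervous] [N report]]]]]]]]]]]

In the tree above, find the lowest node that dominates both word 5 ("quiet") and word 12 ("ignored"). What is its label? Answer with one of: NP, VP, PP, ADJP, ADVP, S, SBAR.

S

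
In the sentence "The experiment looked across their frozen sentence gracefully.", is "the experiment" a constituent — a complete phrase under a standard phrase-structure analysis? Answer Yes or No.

The sequence corresponds to a single NP node — the noun phrase "the experiment".

Yes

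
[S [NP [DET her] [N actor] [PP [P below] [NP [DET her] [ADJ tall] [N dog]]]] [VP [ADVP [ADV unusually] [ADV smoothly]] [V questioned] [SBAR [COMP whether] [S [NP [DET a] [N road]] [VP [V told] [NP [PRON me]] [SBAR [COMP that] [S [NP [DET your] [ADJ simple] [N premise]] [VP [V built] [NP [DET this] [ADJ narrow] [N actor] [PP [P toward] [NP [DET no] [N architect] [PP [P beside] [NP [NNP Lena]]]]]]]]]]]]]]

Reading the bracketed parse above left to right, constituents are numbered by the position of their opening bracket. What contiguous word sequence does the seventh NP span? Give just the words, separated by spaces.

no architect beside Lena

Opening `[NP` markers occur at word positions 1, 4, 11, 14, 16, 20, 24, 27; the seventh of these opens the constituent [NP no architect beside Lena].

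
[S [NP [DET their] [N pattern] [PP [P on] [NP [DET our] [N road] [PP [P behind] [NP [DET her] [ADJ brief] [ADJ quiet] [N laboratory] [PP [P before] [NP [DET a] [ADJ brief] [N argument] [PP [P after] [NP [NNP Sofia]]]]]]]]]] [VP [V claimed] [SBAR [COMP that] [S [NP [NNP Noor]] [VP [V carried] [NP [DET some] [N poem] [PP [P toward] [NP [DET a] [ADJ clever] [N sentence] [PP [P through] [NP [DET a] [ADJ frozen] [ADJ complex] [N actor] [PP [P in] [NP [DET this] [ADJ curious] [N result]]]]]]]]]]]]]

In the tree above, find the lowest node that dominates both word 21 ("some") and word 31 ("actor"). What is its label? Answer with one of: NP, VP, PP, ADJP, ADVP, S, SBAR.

NP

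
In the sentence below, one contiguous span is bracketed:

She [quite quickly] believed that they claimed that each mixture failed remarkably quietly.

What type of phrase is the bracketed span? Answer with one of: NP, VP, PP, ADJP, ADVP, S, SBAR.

ADVP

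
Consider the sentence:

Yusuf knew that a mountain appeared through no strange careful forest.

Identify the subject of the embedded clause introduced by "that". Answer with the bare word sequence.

a mountain

"a mountain" is the NP that combines with the VP headed by "appeared" to form the embedded clause introduced by "that" — the subject.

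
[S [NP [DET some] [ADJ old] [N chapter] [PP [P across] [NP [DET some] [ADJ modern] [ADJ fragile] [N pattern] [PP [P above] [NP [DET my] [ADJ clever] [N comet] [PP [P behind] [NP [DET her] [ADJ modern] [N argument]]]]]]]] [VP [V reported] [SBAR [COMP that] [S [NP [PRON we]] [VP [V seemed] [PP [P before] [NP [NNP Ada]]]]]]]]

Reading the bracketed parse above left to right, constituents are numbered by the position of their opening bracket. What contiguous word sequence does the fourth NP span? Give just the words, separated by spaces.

her modern argument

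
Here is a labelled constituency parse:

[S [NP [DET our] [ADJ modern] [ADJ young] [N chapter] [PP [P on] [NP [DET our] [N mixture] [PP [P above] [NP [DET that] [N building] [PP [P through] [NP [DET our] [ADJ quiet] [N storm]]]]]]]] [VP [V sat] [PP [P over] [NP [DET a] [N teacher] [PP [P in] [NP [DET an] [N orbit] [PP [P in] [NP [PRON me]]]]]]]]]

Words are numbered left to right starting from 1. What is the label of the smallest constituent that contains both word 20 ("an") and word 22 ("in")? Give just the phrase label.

Both words fall inside [NP an orbit in me] (words 20–23), and no smaller constituent contains them both. Label: NP.

NP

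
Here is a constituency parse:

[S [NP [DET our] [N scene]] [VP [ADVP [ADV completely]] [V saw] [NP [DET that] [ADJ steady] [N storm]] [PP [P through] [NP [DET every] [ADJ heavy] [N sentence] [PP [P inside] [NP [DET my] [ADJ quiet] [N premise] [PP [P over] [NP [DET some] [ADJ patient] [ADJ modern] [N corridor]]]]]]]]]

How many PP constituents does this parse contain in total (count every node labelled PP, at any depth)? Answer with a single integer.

3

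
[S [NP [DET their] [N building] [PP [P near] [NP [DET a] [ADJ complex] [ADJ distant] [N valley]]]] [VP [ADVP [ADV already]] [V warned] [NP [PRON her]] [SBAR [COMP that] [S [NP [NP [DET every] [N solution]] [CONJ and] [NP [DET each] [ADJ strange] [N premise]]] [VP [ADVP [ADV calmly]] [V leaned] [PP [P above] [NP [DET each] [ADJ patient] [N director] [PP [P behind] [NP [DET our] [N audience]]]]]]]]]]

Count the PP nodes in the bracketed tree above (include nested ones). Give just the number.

3

Scanning left to right, an opening `[PP` appears at word positions 3, 20, 24 — 3 in total.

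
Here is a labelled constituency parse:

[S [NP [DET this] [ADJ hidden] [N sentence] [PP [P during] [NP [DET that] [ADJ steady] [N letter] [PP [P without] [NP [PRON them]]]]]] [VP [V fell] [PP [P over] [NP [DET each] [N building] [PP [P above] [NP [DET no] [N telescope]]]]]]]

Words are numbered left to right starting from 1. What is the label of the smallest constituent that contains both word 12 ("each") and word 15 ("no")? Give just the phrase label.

NP

Both words fall inside [NP each building above no telescope] (words 12–16), and no smaller constituent contains them both. Label: NP.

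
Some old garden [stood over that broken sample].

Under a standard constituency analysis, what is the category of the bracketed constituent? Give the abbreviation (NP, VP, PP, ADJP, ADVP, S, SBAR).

VP

The bracketed span "stood over that broken sample" is headed by "stood", making it a verb phrase (VP).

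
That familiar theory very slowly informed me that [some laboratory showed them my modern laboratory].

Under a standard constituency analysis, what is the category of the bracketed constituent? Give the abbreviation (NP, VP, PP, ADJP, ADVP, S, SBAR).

The bracketed span "some laboratory showed them my modern laboratory" is headed by "showed", making it a clause (S).

S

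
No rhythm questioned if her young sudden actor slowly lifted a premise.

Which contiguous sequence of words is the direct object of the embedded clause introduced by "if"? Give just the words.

Within the embedded clause introduced by "if", the direct object of "lifted" is "a premise".

a premise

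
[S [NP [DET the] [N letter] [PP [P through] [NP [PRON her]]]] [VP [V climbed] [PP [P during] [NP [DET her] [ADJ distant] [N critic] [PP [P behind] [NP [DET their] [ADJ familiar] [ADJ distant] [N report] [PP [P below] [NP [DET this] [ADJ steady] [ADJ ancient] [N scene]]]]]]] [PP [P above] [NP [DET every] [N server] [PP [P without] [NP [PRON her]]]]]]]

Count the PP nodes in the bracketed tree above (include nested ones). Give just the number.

6

The PP constituents are: [PP through her]; [PP during her distant critic behind their familiar distant report below this steady ancient scene]; [PP behind their familiar distant report below this steady ancient scene]; [PP below this steady ancient scene]; [PP above every server without her]; [PP without her]. Total: 6.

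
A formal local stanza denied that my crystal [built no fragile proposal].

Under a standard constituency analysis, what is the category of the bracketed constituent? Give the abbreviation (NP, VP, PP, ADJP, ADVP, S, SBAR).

The span is built around the verb "built" — a verb phrase (VP).

VP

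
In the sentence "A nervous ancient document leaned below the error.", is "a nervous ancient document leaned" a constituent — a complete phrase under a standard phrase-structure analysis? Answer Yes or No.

The smallest constituent containing the whole sequence is the clause [S a nervous ancient document leaned below the error], but the sequence is only part of it — it straddles the boundary between noun phrase "a nervous ancient document" and verb phrase "leaned below the error".

No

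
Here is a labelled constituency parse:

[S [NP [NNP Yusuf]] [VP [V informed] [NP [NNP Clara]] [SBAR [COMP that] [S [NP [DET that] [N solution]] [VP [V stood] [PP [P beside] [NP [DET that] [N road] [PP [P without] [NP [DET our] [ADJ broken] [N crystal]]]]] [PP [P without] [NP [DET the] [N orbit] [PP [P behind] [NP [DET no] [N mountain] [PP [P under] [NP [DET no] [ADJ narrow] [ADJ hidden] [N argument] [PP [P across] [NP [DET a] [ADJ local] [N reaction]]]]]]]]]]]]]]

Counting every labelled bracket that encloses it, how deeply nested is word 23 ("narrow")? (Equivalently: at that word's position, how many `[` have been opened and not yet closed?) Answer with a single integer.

12

The word sits inside ADJ, which is inside NP, inside PP, inside NP, inside PP, inside NP, inside PP, inside VP, inside S, inside SBAR, inside VP, inside S — 12 brackets in all.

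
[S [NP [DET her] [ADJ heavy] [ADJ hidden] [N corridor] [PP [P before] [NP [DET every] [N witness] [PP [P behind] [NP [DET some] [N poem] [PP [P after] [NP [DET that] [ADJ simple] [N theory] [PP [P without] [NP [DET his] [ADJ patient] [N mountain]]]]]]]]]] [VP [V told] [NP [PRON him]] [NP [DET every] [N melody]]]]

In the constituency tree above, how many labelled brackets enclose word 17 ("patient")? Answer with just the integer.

11

Path from the root down to the word: S → NP → PP → NP → PP → NP → PP → NP → PP → NP → ADJ. That is 11 enclosing brackets.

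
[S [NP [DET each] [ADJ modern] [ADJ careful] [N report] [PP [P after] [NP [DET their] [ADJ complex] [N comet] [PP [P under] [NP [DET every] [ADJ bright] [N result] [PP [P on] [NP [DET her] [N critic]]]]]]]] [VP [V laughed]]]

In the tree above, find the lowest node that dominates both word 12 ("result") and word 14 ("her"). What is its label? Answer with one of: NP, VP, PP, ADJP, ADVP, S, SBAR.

NP

Word 12 lies under S → NP → PP → NP → PP → NP → N; word 14 lies under S → NP → PP → NP → PP → NP → PP → NP → DET. The lowest shared node is the NP.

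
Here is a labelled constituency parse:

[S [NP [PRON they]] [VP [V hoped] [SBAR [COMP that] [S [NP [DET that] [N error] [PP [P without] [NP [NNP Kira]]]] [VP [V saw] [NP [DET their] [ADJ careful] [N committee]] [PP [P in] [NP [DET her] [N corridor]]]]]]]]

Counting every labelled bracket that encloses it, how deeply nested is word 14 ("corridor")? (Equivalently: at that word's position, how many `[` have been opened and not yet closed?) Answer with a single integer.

8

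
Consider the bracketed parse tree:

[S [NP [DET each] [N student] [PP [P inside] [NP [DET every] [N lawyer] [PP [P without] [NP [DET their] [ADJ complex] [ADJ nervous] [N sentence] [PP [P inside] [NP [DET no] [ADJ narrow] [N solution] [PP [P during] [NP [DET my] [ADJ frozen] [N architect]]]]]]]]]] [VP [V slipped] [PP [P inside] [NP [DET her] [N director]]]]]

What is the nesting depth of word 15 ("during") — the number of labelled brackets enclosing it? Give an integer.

Counting open brackets not yet closed at "during": [S [NP [PP [NP [PP [NP [PP [NP [PP [P = 10.

10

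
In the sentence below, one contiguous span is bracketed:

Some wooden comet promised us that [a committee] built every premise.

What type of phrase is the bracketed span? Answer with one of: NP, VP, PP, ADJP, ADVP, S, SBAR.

"committee" is the head of the bracketed span, so the span is a noun phrase: NP.

NP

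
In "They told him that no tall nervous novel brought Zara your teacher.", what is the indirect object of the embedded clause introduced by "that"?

Zara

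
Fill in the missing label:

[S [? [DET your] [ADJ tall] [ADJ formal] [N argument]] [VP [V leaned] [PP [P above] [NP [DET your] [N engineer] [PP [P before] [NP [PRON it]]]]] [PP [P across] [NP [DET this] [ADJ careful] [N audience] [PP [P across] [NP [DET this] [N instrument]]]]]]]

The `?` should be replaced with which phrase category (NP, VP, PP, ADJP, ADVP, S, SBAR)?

NP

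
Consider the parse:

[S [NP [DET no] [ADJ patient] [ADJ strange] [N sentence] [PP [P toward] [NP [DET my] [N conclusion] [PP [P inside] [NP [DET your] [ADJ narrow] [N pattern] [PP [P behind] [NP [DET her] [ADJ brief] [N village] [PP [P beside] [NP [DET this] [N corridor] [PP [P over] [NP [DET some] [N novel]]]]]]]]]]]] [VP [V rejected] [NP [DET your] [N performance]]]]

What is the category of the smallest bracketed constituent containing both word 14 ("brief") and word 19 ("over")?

Both words fall inside [NP her brief village beside this corridor over some novel] (words 13–21), and no smaller constituent contains them both. Label: NP.

NP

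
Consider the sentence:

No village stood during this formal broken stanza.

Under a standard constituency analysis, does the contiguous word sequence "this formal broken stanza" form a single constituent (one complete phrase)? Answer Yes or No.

Yes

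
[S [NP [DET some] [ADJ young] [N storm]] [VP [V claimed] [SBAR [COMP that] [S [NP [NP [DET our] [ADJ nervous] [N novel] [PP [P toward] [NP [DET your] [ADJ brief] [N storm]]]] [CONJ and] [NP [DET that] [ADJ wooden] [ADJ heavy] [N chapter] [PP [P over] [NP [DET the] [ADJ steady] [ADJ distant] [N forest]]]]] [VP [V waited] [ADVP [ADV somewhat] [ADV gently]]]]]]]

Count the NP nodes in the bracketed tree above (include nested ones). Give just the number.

6

Scanning left to right, an opening `[NP` appears at word positions 1, 6, 6, 10, 14, 19 — 6 in total.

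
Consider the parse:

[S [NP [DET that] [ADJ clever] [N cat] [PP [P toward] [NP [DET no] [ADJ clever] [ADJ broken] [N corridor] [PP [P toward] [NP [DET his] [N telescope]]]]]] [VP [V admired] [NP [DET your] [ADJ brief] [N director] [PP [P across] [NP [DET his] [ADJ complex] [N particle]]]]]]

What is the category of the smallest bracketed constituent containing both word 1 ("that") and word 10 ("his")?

Word 1 lies under S → NP → DET; word 10 lies under S → NP → PP → NP → PP → NP → DET. The lowest shared node is the NP.

NP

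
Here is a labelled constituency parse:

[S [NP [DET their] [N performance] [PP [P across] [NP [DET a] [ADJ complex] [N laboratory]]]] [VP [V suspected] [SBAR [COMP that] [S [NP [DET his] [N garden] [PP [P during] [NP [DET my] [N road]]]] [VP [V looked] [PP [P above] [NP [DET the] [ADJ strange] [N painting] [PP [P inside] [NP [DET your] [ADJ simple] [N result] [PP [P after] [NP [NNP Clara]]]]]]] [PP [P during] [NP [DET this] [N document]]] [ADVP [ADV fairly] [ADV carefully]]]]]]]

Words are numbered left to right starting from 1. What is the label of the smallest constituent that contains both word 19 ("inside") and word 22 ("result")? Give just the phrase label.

Both words fall inside [PP inside your simple result after Clara] (words 19–24), and no smaller constituent contains them both. Label: PP.

PP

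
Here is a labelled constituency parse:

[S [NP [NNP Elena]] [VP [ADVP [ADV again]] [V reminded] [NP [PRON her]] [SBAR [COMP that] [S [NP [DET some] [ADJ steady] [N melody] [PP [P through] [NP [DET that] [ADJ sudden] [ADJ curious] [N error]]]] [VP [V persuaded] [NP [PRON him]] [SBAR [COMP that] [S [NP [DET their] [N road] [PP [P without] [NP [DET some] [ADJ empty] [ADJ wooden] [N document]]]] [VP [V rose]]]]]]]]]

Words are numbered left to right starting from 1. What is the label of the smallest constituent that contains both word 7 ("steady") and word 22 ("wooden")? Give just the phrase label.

S

Both words fall inside [S some steady melody through that sudden curious error persuaded him that their road without some empty wooden document rose] (words 6–24), and no smaller constituent contains them both. Label: S.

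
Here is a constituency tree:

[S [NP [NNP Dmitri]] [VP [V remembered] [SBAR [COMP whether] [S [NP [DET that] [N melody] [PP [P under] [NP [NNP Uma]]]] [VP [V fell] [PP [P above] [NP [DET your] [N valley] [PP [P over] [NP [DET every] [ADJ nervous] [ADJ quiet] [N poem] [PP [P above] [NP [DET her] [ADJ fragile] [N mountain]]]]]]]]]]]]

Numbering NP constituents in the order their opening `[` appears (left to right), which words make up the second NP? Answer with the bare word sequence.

that melody under Uma

In left-to-right order the NP constituents are "Dmitri"; "that melody under Uma"; "Uma"; "your valley over every nervous quiet poem above her fragile mountain"; "every nervous quiet poem above her fragile mountain"; "her fragile mountain". Number 2 is "that melody under Uma".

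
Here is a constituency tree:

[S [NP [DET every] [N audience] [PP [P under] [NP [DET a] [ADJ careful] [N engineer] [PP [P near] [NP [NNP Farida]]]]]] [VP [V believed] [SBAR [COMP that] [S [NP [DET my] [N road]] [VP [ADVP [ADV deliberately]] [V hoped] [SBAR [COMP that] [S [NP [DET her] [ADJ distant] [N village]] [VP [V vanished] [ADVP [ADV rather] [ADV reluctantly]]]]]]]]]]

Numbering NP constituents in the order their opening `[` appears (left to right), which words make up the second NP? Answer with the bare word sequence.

a careful engineer near Farida

Opening `[NP` markers occur at word positions 1, 4, 8, 11, 16; the second of these opens the constituent [NP a careful engineer near Farida].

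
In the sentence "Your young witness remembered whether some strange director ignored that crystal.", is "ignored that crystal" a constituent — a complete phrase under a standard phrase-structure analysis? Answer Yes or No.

The sequence corresponds to a single VP node — the verb phrase "ignored that crystal".

Yes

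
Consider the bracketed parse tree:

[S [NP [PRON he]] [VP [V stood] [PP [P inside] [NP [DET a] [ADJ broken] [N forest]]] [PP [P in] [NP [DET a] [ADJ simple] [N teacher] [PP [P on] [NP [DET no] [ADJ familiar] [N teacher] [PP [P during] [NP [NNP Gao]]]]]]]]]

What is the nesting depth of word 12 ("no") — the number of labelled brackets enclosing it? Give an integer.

7

The word sits inside DET, which is inside NP, inside PP, inside NP, inside PP, inside VP, inside S — 7 brackets in all.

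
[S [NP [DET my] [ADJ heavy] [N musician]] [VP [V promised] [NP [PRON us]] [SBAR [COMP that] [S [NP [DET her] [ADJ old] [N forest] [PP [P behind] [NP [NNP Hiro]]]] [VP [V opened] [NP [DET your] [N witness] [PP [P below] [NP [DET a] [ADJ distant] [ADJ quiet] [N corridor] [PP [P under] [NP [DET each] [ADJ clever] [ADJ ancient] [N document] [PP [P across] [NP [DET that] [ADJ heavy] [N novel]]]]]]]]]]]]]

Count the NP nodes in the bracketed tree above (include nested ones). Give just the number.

8

Listing each NP by its span: [NP my heavy musician]; [NP us]; [NP her old forest behind Hiro]; [NP Hiro]; [NP your witness below a distant quiet corridor under each clever ancient document across that heavy novel]; [NP a distant quiet corridor under each clever ancient document across that heavy novel] … — that makes 8.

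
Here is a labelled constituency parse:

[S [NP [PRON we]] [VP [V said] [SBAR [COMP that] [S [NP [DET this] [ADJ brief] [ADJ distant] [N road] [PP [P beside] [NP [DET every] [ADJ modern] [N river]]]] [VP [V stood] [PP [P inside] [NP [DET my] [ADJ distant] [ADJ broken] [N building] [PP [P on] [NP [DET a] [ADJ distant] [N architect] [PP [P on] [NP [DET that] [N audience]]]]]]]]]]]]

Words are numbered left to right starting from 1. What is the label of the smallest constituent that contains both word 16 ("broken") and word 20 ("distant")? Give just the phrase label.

NP

The smallest bracket enclosing both words is [NP my distant broken building on a distant architect on that audience], so the label is NP.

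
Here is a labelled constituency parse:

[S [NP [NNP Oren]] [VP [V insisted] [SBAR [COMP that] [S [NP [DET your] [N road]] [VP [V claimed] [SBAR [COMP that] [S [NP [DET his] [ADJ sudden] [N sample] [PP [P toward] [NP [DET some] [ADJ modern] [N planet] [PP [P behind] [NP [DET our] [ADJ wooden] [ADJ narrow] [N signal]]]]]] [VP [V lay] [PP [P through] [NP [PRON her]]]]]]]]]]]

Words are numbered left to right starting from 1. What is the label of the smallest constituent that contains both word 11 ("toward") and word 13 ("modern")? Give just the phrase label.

PP

Both words fall inside [PP toward some modern planet behind our wooden narrow signal] (words 11–19), and no smaller constituent contains them both. Label: PP.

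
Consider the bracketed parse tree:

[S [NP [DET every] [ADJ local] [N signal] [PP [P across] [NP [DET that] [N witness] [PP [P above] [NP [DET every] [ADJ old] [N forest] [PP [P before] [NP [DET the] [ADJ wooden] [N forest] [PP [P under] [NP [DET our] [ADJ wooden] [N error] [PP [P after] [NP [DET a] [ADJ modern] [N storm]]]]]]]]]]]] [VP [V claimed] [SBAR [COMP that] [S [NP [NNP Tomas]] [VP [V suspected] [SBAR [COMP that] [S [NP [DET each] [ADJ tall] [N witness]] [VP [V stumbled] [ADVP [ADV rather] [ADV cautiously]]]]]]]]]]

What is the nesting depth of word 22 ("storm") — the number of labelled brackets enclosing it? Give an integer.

The word sits inside N, which is inside NP, inside PP, inside NP, inside PP, inside NP, inside PP, inside NP, inside PP, inside NP, inside PP, inside NP, inside S — 13 brackets in all.

13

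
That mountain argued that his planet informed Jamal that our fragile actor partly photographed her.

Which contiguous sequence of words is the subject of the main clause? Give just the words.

In the main clause the verb is "argued"; the NP preceding it, "that mountain", is the subject.

that mountain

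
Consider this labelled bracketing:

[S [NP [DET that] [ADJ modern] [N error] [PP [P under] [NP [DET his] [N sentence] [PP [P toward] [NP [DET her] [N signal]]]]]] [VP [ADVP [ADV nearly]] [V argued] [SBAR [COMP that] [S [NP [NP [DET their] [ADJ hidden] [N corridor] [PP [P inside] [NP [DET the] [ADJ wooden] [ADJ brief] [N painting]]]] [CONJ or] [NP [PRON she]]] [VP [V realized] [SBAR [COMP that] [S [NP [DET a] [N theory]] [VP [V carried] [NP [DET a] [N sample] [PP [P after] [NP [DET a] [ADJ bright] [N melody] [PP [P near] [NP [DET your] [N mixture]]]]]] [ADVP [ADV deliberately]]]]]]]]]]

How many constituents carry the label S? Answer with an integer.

3

Listing each S by its span: [S that modern error under his sentence toward her signal nearly argued that their hidden corridor inside the wooden brief painting or she realized that a theory carried a sample after a bright melody near your mixture deliberately]; [S their hidden corridor inside the wooden brief painting or she realized that a theory carried a sample after a bright melody near your mixture deliberately]; [S a theory carried a sample after a bright melody near your mixture deliberately] — that makes 3.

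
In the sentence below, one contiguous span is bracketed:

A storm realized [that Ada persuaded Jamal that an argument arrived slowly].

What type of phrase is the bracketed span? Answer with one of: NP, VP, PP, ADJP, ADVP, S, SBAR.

The bracketed span "that Ada persuaded Jamal that an argument arrived slowly" is headed by "that", making it a subordinate clause (SBAR).

SBAR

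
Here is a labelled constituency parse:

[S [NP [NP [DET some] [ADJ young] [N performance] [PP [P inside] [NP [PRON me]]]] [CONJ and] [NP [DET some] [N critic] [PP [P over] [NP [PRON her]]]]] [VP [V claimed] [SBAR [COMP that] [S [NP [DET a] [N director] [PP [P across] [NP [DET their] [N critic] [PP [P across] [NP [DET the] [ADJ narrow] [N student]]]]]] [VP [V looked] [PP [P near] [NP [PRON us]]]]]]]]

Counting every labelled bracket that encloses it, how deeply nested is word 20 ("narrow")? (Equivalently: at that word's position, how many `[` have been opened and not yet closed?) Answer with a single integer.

10

Path from the root down to the word: S → VP → SBAR → S → NP → PP → NP → PP → NP → ADJ. That is 10 enclosing brackets.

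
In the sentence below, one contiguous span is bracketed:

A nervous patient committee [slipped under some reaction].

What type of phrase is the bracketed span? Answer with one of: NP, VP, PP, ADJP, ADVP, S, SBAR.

"slipped" is the head of the bracketed span, so the span is a verb phrase: VP.

VP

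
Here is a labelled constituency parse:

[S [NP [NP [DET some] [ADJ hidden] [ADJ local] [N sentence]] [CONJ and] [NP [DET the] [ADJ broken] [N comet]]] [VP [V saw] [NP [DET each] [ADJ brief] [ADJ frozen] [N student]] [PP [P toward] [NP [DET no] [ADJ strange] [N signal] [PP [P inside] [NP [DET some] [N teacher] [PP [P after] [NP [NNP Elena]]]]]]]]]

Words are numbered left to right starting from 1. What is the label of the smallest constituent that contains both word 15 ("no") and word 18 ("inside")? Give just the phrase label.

NP

The smallest bracket enclosing both words is [NP no strange signal inside some teacher after Elena], so the label is NP.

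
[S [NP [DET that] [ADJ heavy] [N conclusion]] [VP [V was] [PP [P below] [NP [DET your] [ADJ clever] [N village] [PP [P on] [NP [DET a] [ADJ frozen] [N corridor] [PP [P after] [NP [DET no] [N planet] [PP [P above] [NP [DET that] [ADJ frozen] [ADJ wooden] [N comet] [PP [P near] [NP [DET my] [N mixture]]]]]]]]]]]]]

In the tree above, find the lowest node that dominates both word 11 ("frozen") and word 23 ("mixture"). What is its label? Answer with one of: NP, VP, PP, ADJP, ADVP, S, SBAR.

Word 11 lies under S → VP → PP → NP → PP → NP → ADJ; word 23 lies under S → VP → PP → NP → PP → NP → PP → NP → PP → NP → PP → NP → N. The lowest shared node is the NP.

NP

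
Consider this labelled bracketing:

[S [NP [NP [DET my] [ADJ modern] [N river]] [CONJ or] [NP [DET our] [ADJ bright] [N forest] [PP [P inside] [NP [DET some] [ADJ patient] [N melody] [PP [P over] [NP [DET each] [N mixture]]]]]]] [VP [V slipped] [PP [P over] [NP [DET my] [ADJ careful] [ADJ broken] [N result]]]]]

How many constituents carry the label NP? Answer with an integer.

6

Listing each NP by its span: [NP my modern river or our bright forest inside some patient melody over each mixture]; [NP my modern river]; [NP our bright forest inside some patient melody over each mixture]; [NP some patient melody over each mixture]; [NP each mixture]; [NP my careful broken result] — that makes 6.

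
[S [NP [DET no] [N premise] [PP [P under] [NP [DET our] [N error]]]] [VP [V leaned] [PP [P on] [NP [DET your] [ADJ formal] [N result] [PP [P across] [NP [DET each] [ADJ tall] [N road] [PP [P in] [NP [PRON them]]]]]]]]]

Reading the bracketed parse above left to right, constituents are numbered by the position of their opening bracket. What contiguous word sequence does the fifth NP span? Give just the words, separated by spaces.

In left-to-right order the NP constituents are "no premise under our error"; "our error"; "your formal result across each tall road in them"; "each tall road in them"; "them". Number 5 is "them".

them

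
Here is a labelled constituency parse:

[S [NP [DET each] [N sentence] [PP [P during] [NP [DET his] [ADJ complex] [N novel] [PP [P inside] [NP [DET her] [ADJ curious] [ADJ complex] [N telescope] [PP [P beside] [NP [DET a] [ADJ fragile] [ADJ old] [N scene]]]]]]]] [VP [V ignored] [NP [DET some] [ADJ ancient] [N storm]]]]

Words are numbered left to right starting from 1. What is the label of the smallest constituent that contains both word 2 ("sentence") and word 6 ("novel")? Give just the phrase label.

NP

The smallest bracket enclosing both words is [NP each sentence during his complex novel inside her curious complex telescope beside a fragile old scene], so the label is NP.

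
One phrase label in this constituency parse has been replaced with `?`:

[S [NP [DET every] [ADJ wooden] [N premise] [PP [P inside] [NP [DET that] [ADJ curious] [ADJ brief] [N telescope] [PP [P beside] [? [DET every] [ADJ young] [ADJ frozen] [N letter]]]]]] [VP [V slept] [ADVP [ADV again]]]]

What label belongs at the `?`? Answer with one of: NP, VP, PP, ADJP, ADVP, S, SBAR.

NP

Looking at what the `?` directly dominates — DET 'every', ADJ 'young', ADJ 'frozen', N 'letter' — this is a noun phrase (NP).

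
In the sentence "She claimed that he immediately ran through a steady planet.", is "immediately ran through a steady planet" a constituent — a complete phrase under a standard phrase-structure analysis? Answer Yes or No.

Yes

These words form the whole verb phrase headed by "ran", so yes — one constituent.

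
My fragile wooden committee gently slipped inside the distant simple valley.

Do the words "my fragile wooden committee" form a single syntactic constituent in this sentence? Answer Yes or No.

Yes

"my fragile wooden committee" is exactly the noun phrase [NP my fragile wooden committee], a complete constituent.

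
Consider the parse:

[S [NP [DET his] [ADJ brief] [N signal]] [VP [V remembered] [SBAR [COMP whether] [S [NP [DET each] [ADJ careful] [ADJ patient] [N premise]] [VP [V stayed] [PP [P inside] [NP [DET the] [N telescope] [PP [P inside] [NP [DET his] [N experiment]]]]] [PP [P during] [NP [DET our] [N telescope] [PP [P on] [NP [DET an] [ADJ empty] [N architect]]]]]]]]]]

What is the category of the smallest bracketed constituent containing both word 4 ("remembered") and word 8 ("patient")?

The smallest bracket enclosing both words is [VP remembered whether each careful patient premise stayed inside the telescope inside his experiment during our telescope on an empty architect], so the label is VP.

VP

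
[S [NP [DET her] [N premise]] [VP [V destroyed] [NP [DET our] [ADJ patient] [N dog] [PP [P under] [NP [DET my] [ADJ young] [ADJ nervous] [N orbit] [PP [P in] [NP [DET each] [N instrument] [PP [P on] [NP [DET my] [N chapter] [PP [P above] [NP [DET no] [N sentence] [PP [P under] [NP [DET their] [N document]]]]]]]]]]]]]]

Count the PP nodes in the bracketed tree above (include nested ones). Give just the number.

5

Listing each PP by its span: [PP under my young nervous orbit in each instrument on my chapter above no sentence under their document]; [PP in each instrument on my chapter above no sentence under their document]; [PP on my chapter above no sentence under their document]; [PP above no sentence under their document]; [PP under their document] — that makes 5.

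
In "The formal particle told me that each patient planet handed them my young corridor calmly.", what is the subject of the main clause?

In the main clause the verb is "told"; the NP preceding it, "the formal particle", is the subject.

the formal particle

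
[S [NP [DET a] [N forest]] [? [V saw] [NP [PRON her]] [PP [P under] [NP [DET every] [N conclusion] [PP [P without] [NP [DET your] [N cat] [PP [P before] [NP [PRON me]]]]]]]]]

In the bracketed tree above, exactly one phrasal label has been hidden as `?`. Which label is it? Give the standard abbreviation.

VP

A constituent whose immediate children are V 'saw', NP, PP is a verb phrase: VP.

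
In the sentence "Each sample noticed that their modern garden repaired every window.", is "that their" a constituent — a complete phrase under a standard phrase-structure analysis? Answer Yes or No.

The sequence begins inside the complementizer "that" and ends inside the clause "their modern garden repaired every window"; it crosses a phrase boundary, so no single node in the tree spans exactly those words.

No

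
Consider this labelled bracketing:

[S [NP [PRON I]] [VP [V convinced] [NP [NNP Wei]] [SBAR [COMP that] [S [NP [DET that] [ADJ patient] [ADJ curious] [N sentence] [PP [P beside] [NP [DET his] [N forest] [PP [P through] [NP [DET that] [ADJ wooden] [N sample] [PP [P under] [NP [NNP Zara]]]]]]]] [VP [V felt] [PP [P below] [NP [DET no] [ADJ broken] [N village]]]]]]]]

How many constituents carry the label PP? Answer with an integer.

4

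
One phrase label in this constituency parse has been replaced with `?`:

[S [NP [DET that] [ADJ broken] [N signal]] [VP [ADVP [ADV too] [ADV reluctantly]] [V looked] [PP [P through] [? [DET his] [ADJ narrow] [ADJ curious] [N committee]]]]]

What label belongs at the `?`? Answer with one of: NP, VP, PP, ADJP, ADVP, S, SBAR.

The `?` node immediately contains: DET 'his', ADJ 'narrow', ADJ 'curious', N 'committee'. That is the internal structure of a noun phrase, so the label is NP.

NP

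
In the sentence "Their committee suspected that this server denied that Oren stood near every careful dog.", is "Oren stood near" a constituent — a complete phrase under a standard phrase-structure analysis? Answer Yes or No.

No

The smallest constituent containing the whole sequence is the clause [S Oren stood near every careful dog], but the sequence is only part of it — it straddles the boundary between noun phrase "Oren" and verb phrase "stood near every careful dog".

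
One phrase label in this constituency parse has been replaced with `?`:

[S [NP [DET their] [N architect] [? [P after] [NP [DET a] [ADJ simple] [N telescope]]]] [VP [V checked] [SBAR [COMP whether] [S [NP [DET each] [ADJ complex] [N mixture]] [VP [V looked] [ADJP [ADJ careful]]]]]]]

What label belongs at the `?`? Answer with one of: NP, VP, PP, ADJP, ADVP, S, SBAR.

A constituent whose immediate children are P 'after', NP is a prepositional phrase: PP.

PP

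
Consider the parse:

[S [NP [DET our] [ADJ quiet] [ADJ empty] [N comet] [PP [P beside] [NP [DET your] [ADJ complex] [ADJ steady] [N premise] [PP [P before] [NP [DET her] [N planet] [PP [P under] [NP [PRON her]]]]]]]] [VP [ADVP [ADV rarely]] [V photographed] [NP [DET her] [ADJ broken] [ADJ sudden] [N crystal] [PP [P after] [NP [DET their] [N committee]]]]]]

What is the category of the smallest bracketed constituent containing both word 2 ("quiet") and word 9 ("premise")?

NP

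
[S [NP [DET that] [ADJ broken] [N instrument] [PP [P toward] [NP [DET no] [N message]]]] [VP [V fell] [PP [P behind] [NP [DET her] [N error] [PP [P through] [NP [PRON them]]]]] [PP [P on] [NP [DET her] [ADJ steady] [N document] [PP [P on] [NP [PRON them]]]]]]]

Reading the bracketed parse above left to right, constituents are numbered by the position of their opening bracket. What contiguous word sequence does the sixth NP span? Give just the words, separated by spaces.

them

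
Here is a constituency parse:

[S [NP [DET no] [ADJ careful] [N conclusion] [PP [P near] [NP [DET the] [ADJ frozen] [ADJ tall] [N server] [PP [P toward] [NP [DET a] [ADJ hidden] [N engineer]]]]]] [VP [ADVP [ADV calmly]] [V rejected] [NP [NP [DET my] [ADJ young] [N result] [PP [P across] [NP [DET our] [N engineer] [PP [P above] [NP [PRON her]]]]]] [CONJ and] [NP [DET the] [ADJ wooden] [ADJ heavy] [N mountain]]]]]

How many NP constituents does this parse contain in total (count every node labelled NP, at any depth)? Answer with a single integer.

The NP constituents are: [NP no careful conclusion near the frozen tall server toward a hidden engineer]; [NP the frozen tall server toward a hidden engineer]; [NP a hidden engineer]; [NP my young result across our engineer above her and the wooden heavy mountain]; [NP my young result across our engineer above her]; [NP our engineer above her] …. Total: 8.

8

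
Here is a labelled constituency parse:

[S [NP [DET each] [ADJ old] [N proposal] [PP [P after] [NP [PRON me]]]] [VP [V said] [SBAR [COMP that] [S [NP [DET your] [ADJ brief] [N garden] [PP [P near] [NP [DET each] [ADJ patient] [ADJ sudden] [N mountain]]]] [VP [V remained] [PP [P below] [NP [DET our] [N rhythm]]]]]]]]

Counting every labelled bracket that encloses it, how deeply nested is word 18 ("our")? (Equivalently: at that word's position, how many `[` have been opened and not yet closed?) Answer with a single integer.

8

Path from the root down to the word: S → VP → SBAR → S → VP → PP → NP → DET. That is 8 enclosing brackets.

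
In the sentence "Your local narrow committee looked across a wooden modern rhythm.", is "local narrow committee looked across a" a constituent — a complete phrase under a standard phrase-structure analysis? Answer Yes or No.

No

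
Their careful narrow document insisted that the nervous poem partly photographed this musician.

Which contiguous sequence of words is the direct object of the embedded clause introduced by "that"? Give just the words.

The verb of the embedded clause introduced by "that" is "photographed"; its direct object is the NP "this musician".

this musician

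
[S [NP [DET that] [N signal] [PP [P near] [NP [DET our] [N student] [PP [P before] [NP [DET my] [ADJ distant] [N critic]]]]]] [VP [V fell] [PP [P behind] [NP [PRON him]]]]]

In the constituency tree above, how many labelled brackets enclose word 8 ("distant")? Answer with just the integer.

7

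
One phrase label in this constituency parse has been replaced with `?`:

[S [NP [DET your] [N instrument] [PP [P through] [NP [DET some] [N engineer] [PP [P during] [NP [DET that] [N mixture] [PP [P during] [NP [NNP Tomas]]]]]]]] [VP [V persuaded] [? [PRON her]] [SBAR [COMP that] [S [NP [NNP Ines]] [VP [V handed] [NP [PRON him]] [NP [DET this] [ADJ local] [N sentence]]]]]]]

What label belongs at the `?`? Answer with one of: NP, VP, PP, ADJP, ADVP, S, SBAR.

Looking at what the `?` directly dominates — PRON 'her' — this is a noun phrase (NP).

NP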